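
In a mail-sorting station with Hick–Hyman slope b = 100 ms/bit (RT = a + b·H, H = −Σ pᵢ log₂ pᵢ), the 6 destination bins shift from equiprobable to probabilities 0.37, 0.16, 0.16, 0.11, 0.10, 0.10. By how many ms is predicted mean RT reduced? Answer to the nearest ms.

Equiprobable entropy H₀ = log₂ 6 = 2.5850 bits.
Skewed entropy H = −Σ pᵢ log₂ pᵢ = 2.3914 bits.
ΔRT = b·(H₀ − H) = 100 × 0.1935 = 19.35 ms.

19 ms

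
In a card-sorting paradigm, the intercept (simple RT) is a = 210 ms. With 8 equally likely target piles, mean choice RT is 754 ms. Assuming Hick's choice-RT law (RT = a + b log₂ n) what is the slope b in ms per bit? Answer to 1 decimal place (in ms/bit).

181.3 ms/bit

log₂(8) = 3 bits.
b = (RT − a)/log₂ n = (754 − 210) / 3 = 181.333 ms/bit.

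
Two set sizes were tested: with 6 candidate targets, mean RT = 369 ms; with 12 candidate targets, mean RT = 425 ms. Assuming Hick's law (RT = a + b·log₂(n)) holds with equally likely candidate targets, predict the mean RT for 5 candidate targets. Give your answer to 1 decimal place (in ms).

354.3 ms

Solve the two-equation system in a and b:
  b = (425 − 369) / (log₂ 12 − log₂ 6) = 56 / (3.5850 − 2.5850) = 56.000 ms/bit
  a = 369 − 56.000 × 2.5850 = 224.242 ms
Then RT(5) = 224.242 + 56.000 × log₂ 5 = 224.242 + 56.000 × 2.3219 ≈ 354.270 ms.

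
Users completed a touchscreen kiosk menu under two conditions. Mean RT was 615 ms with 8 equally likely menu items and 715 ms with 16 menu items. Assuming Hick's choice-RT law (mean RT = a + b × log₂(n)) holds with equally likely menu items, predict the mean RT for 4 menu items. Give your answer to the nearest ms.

With log₂ n on the abscissa the relation is linear; from the two conditions:
  b = (715 − 615) / (log₂ 16 − log₂ 8) = 100 / (4 − 3) = 100 ms/bit
  a = 615 − 100 × 3 = 315 ms
Then RT(4) = 315 + 100 × log₂ 4 = 315 + 100 × 2 ≈ 515.000 ms.

515 ms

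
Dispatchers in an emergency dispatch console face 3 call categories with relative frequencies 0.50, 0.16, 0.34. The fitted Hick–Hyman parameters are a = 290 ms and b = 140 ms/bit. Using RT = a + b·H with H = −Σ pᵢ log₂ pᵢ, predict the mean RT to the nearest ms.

493 ms

Entropy contributions −pᵢ log₂ pᵢ: 0.5000, 0.4230, 0.5292; sum H = 1.4522 bits.
RT = a + bH = 290 + 140·1.4522 = 493.31 ms.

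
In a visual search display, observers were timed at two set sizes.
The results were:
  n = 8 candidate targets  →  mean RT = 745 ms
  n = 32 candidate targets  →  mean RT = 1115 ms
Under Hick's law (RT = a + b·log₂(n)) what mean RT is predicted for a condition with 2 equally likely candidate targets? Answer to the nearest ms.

Solve the two-equation system in a and b:
  b = (1115 − 745) / (log₂ 32 − log₂ 8) = 370 / (5 − 3) = 185 ms/bit
  a = 745 − 185 × 3 = 190 ms
Then RT(2) = 190 + 185 × log₂ 2 = 190 + 185 × 1 ≈ 375.000 ms.

375 ms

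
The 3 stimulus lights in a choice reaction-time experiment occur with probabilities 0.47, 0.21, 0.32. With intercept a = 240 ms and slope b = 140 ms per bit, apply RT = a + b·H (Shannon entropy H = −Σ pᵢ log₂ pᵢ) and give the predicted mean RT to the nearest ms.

452 ms

Entropy contributions −pᵢ log₂ pᵢ: 0.5120, 0.4728, 0.5260; sum H = 1.5108 bits.
RT = a + bH = 240 + 140·1.5108 = 451.51 ms.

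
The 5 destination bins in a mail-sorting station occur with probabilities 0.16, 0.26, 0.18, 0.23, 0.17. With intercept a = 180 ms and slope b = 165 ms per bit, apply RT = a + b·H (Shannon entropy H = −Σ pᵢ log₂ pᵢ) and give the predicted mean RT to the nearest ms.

559 ms

H = 0.16·log₂(1/0.16) + 0.26·log₂(1/0.26) + 0.18·log₂(1/0.18) + 0.23·log₂(1/0.23) + 0.17·log₂(1/0.17) = 2.2959 bits.
RT = 180 + 165 × 2.2959 = 558.82 ms.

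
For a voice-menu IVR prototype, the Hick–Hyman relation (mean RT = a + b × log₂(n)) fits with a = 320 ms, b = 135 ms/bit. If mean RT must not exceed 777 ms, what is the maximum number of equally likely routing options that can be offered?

10

Information budget: (777 − 320)/135 = 3.3852 bits, so n ≤ 2^3.3852 = 10.448 → at most 10.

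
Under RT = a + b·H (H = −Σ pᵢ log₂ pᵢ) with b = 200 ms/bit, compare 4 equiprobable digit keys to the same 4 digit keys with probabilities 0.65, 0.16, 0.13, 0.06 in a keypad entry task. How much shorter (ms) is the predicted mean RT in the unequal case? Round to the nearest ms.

Equiprobable entropy H₀ = log₂ 4 = 2.0000 bits.
Skewed entropy H = −Σ pᵢ log₂ pᵢ = 1.4532 bits.
ΔRT = b·(H₀ − H) = 200 × 0.5468 = 109.37 ms.

109 ms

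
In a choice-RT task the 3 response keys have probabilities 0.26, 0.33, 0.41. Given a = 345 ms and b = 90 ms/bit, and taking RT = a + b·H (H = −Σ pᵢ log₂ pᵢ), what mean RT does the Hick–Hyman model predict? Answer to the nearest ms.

485 ms

H = 0.26·log₂(1/0.26) + 0.33·log₂(1/0.33) + 0.41·log₂(1/0.41) = 1.5605 bits.
RT = 345 + 90 × 1.5605 = 485.44 ms.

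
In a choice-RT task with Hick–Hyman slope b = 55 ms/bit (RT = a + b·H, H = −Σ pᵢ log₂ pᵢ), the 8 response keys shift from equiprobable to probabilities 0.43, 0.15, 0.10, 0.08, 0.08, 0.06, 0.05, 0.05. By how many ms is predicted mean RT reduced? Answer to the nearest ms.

The RT saving is b·ΔH. Equiprobable H₀ = log₂(8) = 3.0000 bits; with the given probabilities H = 2.5250 bits.
b·(H₀ − H) = 55 × (3.0000 − 2.5250) = 26.12 ms.

26 ms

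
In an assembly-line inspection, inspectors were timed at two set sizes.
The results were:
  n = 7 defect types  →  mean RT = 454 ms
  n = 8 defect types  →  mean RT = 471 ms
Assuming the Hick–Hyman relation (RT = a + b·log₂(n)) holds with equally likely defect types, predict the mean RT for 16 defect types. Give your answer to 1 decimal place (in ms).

559.2 ms

With log₂ n on the abscissa the relation is linear; from the two conditions:
  b = (471 − 454) / (log₂ 8 − log₂ 7) = 17 / (3 − 2.8074) = 88.245 ms/bit
  a = 454 − 88.245 × 2.8074 = 206.264 ms
Then RT(16) = 206.264 + 88.245 × log₂ 16 = 206.264 + 88.245 × 4 ≈ 559.245 ms.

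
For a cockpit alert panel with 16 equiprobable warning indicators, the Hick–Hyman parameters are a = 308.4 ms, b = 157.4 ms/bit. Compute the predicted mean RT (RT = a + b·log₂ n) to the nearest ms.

log₂(16) = 4 bits, so RT = 308.4 + 157.4 × 4 ≈ 938.000 ms.

938 ms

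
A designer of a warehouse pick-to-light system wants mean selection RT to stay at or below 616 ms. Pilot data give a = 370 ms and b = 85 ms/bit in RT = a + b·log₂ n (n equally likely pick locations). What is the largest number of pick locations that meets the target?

85·log₂ n ≤ 616 − 370 = 246, giving log₂ n ≤ 2.8941 and n ≤ 7.434. The largest whole number is 7.

7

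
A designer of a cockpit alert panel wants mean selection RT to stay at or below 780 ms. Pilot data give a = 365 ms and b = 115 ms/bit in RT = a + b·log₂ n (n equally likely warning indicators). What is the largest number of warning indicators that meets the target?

Information budget: (780 − 365)/115 = 3.6087 bits, so n ≤ 2^3.6087 = 12.199 → at most 12.

12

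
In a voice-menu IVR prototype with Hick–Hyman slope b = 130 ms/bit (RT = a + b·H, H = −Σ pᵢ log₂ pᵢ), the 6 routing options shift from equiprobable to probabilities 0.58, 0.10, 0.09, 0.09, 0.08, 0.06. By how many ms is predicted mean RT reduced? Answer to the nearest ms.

83 ms

Equiprobable entropy H₀ = log₂ 6 = 2.5850 bits.
Skewed entropy H = −Σ pᵢ log₂ pᵢ = 1.9484 bits.
ΔRT = b·(H₀ − H) = 130 × 0.6366 = 82.76 ms.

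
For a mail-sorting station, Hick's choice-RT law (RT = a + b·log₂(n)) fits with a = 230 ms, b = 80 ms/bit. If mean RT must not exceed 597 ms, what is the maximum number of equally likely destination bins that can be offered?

80·log₂ n ≤ 597 − 230 = 367, giving log₂ n ≤ 4.5875 and n ≤ 24.042. The largest whole number is 24.

24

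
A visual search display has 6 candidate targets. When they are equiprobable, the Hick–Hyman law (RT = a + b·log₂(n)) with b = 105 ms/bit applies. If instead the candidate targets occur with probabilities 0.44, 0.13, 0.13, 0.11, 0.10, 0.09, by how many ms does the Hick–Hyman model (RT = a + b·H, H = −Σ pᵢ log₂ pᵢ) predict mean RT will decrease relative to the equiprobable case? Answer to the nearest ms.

32 ms

The RT saving is b·ΔH. Equiprobable H₀ = log₂(6) = 2.5850 bits; with the given probabilities H = 2.2816 bits.
b·(H₀ − H) = 105 × (2.5850 − 2.2816) = 31.86 ms.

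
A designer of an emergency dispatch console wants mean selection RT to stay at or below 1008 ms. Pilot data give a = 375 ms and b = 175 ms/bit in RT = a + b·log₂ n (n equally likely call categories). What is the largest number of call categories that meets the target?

Information budget: (1008 − 375)/175 = 3.6171 bits, so n ≤ 2^3.6171 = 12.271 → at most 12.

12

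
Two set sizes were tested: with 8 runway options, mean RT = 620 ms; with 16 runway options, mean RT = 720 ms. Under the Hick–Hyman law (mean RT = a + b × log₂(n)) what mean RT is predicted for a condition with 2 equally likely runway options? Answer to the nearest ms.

420 ms

Fit slope and intercept:
  b = (720 − 620) / (log₂ 16 − log₂ 8) = 100 / (4 − 3) = 100 ms/bit
  a = 620 − 100 × 3 = 320 ms
Then RT(2) = 320 + 100 × log₂ 2 = 320 + 100 × 1 ≈ 420.000 ms.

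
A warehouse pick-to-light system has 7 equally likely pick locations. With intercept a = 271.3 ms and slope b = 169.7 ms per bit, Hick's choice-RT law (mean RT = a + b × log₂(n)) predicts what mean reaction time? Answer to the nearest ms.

748 ms

log₂(7) = 2.8074 bits, so RT = 271.3 + 169.7 × 2.8074 ≈ 747.708 ms.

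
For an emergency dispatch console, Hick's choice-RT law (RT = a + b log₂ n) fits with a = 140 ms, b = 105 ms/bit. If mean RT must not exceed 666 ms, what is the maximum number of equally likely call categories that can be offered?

32

Information budget: (666 − 140)/105 = 5.0095 bits, so n ≤ 2^5.0095 = 32.212 → at most 32.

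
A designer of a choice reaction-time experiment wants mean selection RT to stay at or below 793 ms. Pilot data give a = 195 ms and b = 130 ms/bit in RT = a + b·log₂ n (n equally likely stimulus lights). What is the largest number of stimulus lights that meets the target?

Set 195 + 130·log₂ n ≤ 793 → log₂ n ≤ (793 − 195)/130 = 4.6000.
So n ≤ 2^4.6000 = 24.251; the largest integer n is 24.

24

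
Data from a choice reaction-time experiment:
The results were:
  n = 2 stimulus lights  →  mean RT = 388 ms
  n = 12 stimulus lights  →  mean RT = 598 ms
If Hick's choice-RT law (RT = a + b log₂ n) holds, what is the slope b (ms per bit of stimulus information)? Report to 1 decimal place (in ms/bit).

81.2 ms/bit

The slope on a log₂ axis is (598 − 388) / (3.5850 − 1) = 81.239 ms/bit.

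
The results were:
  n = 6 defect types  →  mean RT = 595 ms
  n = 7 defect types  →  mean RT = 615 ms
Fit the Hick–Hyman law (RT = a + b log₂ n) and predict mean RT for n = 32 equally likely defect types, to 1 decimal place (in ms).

RT is linear in log₂ n, so two points fix the line:
  b = (615 − 595) / (log₂ 7 − log₂ 6) = 20 / (2.8074 − 2.5850) = 89.931 ms/bit
  a = 595 − 89.931 × 2.5850 = 362.531 ms
Then RT(32) = 362.531 + 89.931 × log₂ 32 = 362.531 + 89.931 × 5 ≈ 812.187 ms.

812.2 ms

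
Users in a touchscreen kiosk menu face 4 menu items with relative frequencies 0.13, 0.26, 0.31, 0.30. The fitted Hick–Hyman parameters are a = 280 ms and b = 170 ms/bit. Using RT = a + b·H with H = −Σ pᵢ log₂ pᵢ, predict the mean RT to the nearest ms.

Entropy contributions −pᵢ log₂ pᵢ: 0.3826, 0.5053, 0.5238, 0.5211; sum H = 1.9328 bits.
RT = a + bH = 280 + 170·1.9328 = 608.58 ms.

609 ms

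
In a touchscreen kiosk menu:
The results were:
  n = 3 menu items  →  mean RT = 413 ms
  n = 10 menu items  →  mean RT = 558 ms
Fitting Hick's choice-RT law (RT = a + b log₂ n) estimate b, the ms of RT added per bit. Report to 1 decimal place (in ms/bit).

83.5 ms/bit

b = (RT₂ − RT₁)/(log₂ n₂ − log₂ n₁) = (558 − 413)/(3.3219 − 1.5850) = 83.479 ms/bit.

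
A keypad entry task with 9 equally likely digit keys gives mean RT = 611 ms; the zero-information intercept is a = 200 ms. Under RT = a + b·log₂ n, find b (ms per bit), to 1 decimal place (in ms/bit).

129.7 ms/bit

9 alternatives carry log₂ 9 = 3.1699 bits; the choice cost is 611 − 200 = 411 ms, so b = 411/3.1699 = 129.656 ms/bit.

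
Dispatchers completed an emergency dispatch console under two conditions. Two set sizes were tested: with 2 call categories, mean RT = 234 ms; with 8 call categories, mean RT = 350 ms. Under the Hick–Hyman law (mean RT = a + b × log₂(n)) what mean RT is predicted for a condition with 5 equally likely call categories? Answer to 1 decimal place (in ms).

310.7 ms

Solve the two-equation system in a and b:
  b = (350 − 234) / (log₂ 8 − log₂ 2) = 116 / (3 − 1) = 58.000 ms/bit
  a = 234 − 58.000 × 1 = 176.000 ms
Then RT(5) = 176.000 + 58.000 × log₂ 5 = 176.000 + 58.000 × 2.3219 ≈ 310.672 ms.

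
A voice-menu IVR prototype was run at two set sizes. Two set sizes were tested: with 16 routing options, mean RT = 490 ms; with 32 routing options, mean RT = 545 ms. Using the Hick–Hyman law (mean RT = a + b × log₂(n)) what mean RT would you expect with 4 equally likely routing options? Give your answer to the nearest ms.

Fit slope and intercept:
  b = (545 − 490) / (log₂ 32 − log₂ 16) = 55 / (5 − 4) = 55 ms/bit
  a = 490 − 55 × 4 = 270 ms
Then RT(4) = 270 + 55 × log₂ 4 = 270 + 55 × 2 ≈ 380.000 ms.

380 ms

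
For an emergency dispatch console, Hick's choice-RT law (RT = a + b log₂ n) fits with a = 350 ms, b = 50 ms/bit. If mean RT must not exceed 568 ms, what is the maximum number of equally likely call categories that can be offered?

Set 350 + 50·log₂ n ≤ 568 → log₂ n ≤ (568 − 350)/50 = 4.3600.
So n ≤ 2^4.3600 = 20.535; the largest integer n is 20.

20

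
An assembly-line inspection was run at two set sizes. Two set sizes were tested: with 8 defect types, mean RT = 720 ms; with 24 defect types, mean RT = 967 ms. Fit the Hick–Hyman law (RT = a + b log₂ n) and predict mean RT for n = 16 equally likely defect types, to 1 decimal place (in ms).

875.8 ms

RT is linear in log₂ n, so two points fix the line:
  b = (967 − 720) / (log₂ 24 − log₂ 8) = 247 / (4.5850 − 3) = 155.840 ms/bit
  a = 720 − 155.840 × 3 = 252.481 ms
Then RT(16) = 252.481 + 155.840 × log₂ 16 = 252.481 + 155.840 × 4 ≈ 875.840 ms.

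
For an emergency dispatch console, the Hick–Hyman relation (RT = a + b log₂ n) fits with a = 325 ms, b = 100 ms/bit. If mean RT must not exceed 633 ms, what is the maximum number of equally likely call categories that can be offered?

Information budget: (633 − 325)/100 = 3.0800 bits, so n ≤ 2^3.0800 = 8.456 → at most 8.

8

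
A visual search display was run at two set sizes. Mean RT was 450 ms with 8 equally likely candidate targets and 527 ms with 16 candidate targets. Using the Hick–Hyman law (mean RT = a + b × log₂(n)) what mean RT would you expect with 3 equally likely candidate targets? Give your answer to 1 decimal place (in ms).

341.0 ms

With log₂ n on the abscissa the relation is linear; from the two conditions:
  b = (527 − 450) / (log₂ 16 − log₂ 8) = 77 / (4 − 3) = 77.000 ms/bit
  a = 450 − 77.000 × 3 = 219.000 ms
Then RT(3) = 219.000 + 77.000 × log₂ 3 = 219.000 + 77.000 × 1.5850 ≈ 341.042 ms.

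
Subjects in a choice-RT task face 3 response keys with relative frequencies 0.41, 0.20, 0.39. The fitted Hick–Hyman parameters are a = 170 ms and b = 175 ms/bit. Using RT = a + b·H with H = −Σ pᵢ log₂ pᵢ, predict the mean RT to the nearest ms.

H = 0.41·log₂(1/0.41) + 0.20·log₂(1/0.20) + 0.39·log₂(1/0.39) = 1.5216 bits.
RT = 170 + 175 × 1.5216 = 436.27 ms.

436 ms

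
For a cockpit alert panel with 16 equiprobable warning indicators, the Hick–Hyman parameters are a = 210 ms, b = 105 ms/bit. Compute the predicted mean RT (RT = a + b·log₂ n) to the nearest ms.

log₂(16) = 4 bits, so RT = 210 + 105 × 4 ≈ 630.000 ms.

630 ms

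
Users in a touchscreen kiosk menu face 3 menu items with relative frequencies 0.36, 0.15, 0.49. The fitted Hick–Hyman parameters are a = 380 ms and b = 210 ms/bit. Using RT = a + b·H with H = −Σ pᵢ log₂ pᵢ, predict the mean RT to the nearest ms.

Entropy contributions −pᵢ log₂ pᵢ: 0.5306, 0.4105, 0.5043; sum H = 1.4454 bits.
RT = a + bH = 380 + 210·1.4454 = 683.54 ms.

684 ms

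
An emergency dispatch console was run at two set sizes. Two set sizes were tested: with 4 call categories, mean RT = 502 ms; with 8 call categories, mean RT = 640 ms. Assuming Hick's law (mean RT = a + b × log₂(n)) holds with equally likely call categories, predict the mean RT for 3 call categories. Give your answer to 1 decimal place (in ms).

444.7 ms

RT is linear in log₂ n, so two points fix the line:
  b = (640 − 502) / (log₂ 8 − log₂ 4) = 138 / (3 − 2) = 138.000 ms/bit
  a = 502 − 138.000 × 2 = 226.000 ms
Then RT(3) = 226.000 + 138.000 × log₂ 3 = 226.000 + 138.000 × 1.5850 ≈ 444.725 ms.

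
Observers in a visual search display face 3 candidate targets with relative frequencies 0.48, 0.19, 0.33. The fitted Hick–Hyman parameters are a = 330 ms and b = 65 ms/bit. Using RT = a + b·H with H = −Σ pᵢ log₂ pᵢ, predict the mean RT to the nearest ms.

Entropy contributions −pᵢ log₂ pᵢ: 0.5083, 0.4552, 0.5278; sum H = 1.4913 bits.
RT = a + bH = 330 + 65·1.4913 = 426.94 ms.

427 ms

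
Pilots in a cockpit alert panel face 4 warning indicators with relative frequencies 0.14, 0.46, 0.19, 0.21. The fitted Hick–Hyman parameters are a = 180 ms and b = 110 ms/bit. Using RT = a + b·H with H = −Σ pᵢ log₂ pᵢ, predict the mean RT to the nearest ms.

382 ms

H = 0.14·log₂(1/0.14) + 0.46·log₂(1/0.46) + 0.19·log₂(1/0.19) + 0.21·log₂(1/0.21) = 1.8405 bits.
RT = 180 + 110 × 1.8405 = 382.45 ms.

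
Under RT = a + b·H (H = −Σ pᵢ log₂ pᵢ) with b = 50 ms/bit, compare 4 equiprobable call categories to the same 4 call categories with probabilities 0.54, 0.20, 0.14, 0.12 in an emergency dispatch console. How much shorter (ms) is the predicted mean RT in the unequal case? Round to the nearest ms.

15 ms

The RT saving is b·ΔH. Equiprobable H₀ = log₂(4) = 2.0000 bits; with the given probabilities H = 1.7086 bits.
b·(H₀ − H) = 50 × (2.0000 − 1.7086) = 14.57 ms.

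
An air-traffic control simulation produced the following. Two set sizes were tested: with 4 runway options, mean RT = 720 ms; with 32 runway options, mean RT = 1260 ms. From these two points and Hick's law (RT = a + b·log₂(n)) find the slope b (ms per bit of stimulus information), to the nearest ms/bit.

b = (RT₂ − RT₁)/(log₂ n₂ − log₂ n₁) = (1260 − 720)/(5 − 2) = 180 ms/bit.

180 ms/bit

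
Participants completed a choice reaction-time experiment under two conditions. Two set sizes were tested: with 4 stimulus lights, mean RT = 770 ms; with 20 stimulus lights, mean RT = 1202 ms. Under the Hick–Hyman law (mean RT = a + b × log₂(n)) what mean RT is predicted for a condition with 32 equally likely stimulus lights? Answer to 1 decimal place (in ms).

With log₂ n on the abscissa the relation is linear; from the two conditions:
  b = (1202 − 770) / (log₂ 20 − log₂ 4) = 432 / (4.3219 − 2) = 186.052 ms/bit
  a = 770 − 186.052 × 2 = 397.895 ms
Then RT(32) = 397.895 + 186.052 × log₂ 32 = 397.895 + 186.052 × 5 ≈ 1328.157 ms.

1328.2 ms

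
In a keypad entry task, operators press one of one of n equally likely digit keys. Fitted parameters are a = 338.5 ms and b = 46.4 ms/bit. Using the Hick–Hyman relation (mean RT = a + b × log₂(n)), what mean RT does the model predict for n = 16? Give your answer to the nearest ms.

log₂(16) = 4 bits, so RT = 338.5 + 46.4 × 4 ≈ 524.100 ms.

524 ms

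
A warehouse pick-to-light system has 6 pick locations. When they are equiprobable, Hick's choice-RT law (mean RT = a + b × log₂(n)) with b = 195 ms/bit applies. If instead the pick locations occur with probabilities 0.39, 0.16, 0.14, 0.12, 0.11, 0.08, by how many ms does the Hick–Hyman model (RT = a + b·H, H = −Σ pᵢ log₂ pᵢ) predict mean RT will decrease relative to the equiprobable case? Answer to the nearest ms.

Equiprobable entropy H₀ = log₂ 6 = 2.5850 bits.
Skewed entropy H = −Σ pᵢ log₂ pᵢ = 2.3588 bits.
ΔRT = b·(H₀ − H) = 195 × 0.2262 = 44.10 ms.

44 ms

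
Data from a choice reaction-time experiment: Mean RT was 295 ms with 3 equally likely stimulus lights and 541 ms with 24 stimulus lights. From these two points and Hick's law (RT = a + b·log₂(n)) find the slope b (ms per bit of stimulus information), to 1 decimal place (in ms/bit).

82.0 ms/bit

The slope on a log₂ axis is (541 − 295) / (4.5850 − 1.5850) = 82.000 ms/bit.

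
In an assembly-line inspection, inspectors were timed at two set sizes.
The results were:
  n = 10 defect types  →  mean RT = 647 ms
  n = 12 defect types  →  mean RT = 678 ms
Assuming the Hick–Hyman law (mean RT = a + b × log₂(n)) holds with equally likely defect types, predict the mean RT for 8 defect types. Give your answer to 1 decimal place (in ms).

RT is linear in log₂ n, so two points fix the line:
  b = (678 − 647) / (log₂ 12 − log₂ 10) = 31 / (3.5850 − 3.3219) = 117.855 ms/bit
  a = 647 − 117.855 × 3.3219 = 255.493 ms
Then RT(8) = 255.493 + 117.855 × log₂ 8 = 255.493 + 117.855 × 3 ≈ 609.059 ms.

609.1 ms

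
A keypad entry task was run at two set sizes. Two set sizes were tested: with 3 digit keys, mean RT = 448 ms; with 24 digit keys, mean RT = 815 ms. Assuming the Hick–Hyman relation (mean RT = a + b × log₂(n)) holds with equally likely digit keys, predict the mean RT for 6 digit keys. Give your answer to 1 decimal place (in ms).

570.3 ms

With log₂ n on the abscissa the relation is linear; from the two conditions:
  b = (815 − 448) / (log₂ 24 − log₂ 3) = 367 / (4.5850 − 1.5850) = 122.333 ms/bit
  a = 448 − 122.333 × 1.5850 = 254.106 ms
Then RT(6) = 254.106 + 122.333 × log₂ 6 = 254.106 + 122.333 × 2.5850 ≈ 570.333 ms.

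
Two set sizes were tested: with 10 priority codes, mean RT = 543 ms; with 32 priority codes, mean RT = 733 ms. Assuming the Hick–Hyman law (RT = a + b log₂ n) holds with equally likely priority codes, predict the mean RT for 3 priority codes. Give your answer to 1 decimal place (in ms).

346.3 ms

With log₂ n on the abscissa the relation is linear; from the two conditions:
  b = (733 − 543) / (log₂ 32 − log₂ 10) = 190 / (5 − 3.3219) = 113.225 ms/bit
  a = 543 − 113.225 × 3.3219 = 166.874 ms
Then RT(3) = 166.874 + 113.225 × log₂ 3 = 166.874 + 113.225 × 1.5850 ≈ 346.332 ms.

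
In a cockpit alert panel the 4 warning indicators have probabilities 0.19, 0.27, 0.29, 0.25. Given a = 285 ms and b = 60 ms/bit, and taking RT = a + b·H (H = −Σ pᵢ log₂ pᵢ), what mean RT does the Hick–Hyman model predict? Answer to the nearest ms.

H = 0.19·log₂(1/0.19) + 0.27·log₂(1/0.27) + 0.29·log₂(1/0.29) + 0.25·log₂(1/0.25) = 1.9832 bits.
RT = 285 + 60 × 1.9832 = 403.99 ms.

404 ms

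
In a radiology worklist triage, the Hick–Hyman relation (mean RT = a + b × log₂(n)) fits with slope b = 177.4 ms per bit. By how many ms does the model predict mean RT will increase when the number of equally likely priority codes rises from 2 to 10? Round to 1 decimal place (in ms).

ΔRT = (a + b log₂ n₂) − (a + b log₂ n₁) = b·(log₂ n₂ − log₂ n₁).
log₂(10) − log₂(2) = 3.3219 − 1 = 2.3219.
ΔRT = 177.4 × 2.3219 = 411.910 ms.

411.9 ms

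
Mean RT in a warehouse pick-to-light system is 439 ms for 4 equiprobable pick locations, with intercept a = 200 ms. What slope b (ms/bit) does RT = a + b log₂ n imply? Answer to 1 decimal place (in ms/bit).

119.5 ms/bit

log₂(4) = 2 bits.
b = (RT − a)/log₂ n = (439 − 200) / 2 = 119.500 ms/bit.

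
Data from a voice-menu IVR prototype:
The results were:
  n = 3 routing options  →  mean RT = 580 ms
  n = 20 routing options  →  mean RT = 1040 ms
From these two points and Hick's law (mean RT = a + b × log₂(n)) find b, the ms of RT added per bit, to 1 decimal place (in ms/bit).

b = (RT₂ − RT₁)/(log₂ n₂ − log₂ n₁) = (1040 − 580)/(4.3219 − 1.5850) = 168.069 ms/bit.

168.1 ms/bit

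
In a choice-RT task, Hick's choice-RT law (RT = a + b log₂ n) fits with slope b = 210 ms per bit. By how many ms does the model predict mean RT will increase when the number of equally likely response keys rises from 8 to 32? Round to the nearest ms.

ΔRT = (a + b log₂ n₂) − (a + b log₂ n₁) = b·(log₂ n₂ − log₂ n₁).
log₂(32) − log₂(8) = log₂(32/8) = log₂(4) = 2.
ΔRT = 210 × 2.0000 = 420.000 ms.

420 ms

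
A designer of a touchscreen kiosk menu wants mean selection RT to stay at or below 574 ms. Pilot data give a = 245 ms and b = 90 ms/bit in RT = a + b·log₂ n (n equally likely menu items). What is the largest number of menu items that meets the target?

12

Information budget: (574 − 245)/90 = 3.6556 bits, so n ≤ 2^3.6556 = 12.602 → at most 12.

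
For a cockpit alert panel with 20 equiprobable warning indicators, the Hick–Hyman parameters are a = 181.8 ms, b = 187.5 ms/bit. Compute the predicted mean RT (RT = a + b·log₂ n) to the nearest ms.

log₂(20) = 4.3219 bits, so RT = 181.8 + 187.5 × 4.3219 ≈ 992.162 ms.

992 ms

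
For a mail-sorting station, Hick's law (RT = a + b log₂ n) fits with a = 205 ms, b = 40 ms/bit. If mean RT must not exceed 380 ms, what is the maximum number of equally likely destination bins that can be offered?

20

Set 205 + 40·log₂ n ≤ 380 → log₂ n ≤ (380 − 205)/40 = 4.3750.
So n ≤ 2^4.3750 = 20.749; the largest integer n is 20.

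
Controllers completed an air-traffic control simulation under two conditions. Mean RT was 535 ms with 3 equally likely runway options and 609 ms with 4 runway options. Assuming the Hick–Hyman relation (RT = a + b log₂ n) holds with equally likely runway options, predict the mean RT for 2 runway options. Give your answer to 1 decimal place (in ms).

RT is linear in log₂ n, so two points fix the line:
  b = (609 − 535) / (log₂ 4 − log₂ 3) = 74 / (2 − 1.5850) = 178.297 ms/bit
  a = 535 − 178.297 × 1.5850 = 252.406 ms
Then RT(2) = 252.406 + 178.297 × log₂ 2 = 252.406 + 178.297 × 1 ≈ 430.703 ms.

430.7 ms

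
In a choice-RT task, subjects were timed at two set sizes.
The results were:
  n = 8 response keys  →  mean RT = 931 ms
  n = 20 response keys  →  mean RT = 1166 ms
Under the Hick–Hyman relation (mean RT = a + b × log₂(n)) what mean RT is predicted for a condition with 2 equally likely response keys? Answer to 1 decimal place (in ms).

RT is linear in log₂ n, so two points fix the line:
  b = (1166 − 931) / (log₂ 20 − log₂ 8) = 235 / (4.3219 − 3) = 177.771 ms/bit
  a = 931 − 177.771 × 3 = 397.688 ms
Then RT(2) = 397.688 + 177.771 × log₂ 2 = 397.688 + 177.771 × 1 ≈ 575.459 ms.

575.5 ms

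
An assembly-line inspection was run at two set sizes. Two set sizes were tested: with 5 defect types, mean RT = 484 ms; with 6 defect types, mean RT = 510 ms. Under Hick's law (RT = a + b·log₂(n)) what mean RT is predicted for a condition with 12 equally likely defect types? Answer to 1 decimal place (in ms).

Solve the two-equation system in a and b:
  b = (510 − 484) / (log₂ 6 − log₂ 5) = 26 / (2.5850 − 2.3219) = 98.846 ms/bit
  a = 484 − 98.846 × 2.3219 = 254.486 ms
Then RT(12) = 254.486 + 98.846 × log₂ 12 = 254.486 + 98.846 × 3.5850 ≈ 608.846 ms.

608.8 ms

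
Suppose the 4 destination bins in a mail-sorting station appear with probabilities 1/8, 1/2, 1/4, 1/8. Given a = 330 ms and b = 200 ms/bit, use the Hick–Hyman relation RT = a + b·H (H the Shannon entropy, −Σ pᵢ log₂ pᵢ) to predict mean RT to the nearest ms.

680 ms

Each term −pᵢ log₂ pᵢ: 0.125·3 + 0.5·1 + 0.25·2 + 0.125·3; summed, H = 1.750 bits.
Mean RT = a + bH = 330 + 200·1.750 = 680.00 ms.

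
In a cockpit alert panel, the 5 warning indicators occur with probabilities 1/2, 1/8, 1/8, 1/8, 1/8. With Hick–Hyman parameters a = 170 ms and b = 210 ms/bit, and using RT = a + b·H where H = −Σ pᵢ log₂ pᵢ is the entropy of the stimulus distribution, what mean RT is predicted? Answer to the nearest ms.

H = −Σ pᵢ log₂ pᵢ = 0.5·1 + 0.125·3 + 0.125·3 + 0.125·3 + 0.125·3 = 2.000 bits.
RT = 170 + 210 × 2.000 = 590.00 ms.

590 ms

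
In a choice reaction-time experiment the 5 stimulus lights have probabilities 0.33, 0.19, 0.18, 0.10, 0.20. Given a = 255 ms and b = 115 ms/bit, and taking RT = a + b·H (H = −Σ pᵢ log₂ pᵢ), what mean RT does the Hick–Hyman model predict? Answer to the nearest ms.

511 ms

H = 0.33·log₂(1/0.33) + 0.19·log₂(1/0.19) + 0.18·log₂(1/0.18) + 0.10·log₂(1/0.10) + 0.20·log₂(1/0.20) = 2.2249 bits.
RT = 255 + 115 × 2.2249 = 510.87 ms.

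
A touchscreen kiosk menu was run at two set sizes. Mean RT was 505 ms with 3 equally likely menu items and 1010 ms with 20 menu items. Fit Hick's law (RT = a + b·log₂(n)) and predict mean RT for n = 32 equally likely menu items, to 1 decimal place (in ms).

With log₂ n on the abscissa the relation is linear; from the two conditions:
  b = (1010 − 505) / (log₂ 20 − log₂ 3) = 505 / (4.3219 − 1.5850) = 184.511 ms/bit
  a = 505 − 184.511 × 1.5850 = 212.557 ms
Then RT(32) = 212.557 + 184.511 × log₂ 32 = 212.557 + 184.511 × 5 ≈ 1135.112 ms.

1135.1 ms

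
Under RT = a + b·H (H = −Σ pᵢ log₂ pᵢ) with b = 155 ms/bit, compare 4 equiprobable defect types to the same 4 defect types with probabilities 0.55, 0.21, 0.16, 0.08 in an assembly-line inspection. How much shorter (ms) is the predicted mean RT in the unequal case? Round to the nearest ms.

The RT saving is b·ΔH. Equiprobable H₀ = log₂(4) = 2.0000 bits; with the given probabilities H = 1.6617 bits.
b·(H₀ − H) = 155 × (2.0000 − 1.6617) = 52.43 ms.

52 ms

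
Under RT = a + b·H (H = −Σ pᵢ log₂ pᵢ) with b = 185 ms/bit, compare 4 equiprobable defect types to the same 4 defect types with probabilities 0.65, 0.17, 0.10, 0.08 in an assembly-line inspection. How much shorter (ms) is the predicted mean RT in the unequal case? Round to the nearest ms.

Equiprobable entropy H₀ = log₂ 4 = 2.0000 bits.
Skewed entropy H = −Σ pᵢ log₂ pᵢ = 1.4623 bits.
ΔRT = b·(H₀ − H) = 185 × 0.5377 = 99.48 ms.

99 ms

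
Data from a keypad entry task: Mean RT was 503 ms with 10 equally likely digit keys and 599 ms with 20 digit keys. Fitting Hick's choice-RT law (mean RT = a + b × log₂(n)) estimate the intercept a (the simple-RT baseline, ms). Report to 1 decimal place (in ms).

Slope: b = (599 − 503) / (log₂ 20 − log₂ 10) = 96/1.0000 = 96.000 ms/bit.
a = RT₁ − b·log₂ n₁ = 503 − 96.000 × 3.3219 = 184.095 ms.

184.1 ms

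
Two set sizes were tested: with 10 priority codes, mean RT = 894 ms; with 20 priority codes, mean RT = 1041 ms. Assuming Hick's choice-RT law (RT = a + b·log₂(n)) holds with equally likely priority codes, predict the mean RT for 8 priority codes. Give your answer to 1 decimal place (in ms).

Fit slope and intercept:
  b = (1041 − 894) / (log₂ 20 − log₂ 10) = 147 / (4.3219 − 3.3219) = 147.000 ms/bit
  a = 894 − 147.000 × 3.3219 = 405.677 ms
Then RT(8) = 405.677 + 147.000 × log₂ 8 = 405.677 + 147.000 × 3 ≈ 846.677 ms.

846.7 ms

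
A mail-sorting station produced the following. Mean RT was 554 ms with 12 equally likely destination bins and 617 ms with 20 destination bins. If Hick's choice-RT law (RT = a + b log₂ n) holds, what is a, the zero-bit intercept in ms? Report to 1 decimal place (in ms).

247.5 ms

The slope on a log₂ axis is (617 − 554) / (4.3219 − 3.5850) = 85.486 ms/bit.
Intercept: a = 554 − 85.486·log₂(12) = 247.537 ms.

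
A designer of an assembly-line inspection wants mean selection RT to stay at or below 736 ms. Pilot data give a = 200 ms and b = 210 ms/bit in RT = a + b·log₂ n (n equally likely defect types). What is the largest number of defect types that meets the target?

Set 200 + 210·log₂ n ≤ 736 → log₂ n ≤ (736 − 200)/210 = 2.5524.
So n ≤ 2^2.5524 = 5.866; the largest integer n is 5.

5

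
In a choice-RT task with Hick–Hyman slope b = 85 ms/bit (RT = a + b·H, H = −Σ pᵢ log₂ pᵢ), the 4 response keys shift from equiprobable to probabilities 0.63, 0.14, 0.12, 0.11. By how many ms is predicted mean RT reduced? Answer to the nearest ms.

Equiprobable entropy H₀ = log₂ 4 = 2.0000 bits.
Skewed entropy H = −Σ pᵢ log₂ pᵢ = 1.5344 bits.
ΔRT = b·(H₀ − H) = 85 × 0.4656 = 39.58 ms.

40 ms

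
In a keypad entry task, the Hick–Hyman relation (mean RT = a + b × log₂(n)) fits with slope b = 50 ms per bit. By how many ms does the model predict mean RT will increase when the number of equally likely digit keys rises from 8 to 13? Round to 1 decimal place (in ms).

35.0 ms

The intercept a cancels: ΔRT = b·(log₂ n₂ − log₂ n₁) = b·log₂(n₂/n₁).
log₂(13) − log₂(8) = 3.7004 − 3 = 0.7004.
ΔRT = 50 × 0.7004 = 35.022 ms.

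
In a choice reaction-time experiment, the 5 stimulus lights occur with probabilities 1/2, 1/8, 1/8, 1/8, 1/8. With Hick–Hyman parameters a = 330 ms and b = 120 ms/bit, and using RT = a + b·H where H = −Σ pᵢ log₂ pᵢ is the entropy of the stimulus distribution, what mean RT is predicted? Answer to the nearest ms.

570 ms

Each term −pᵢ log₂ pᵢ: 0.5·1 + 0.125·3 + 0.125·3 + 0.125·3 + 0.125·3; summed, H = 2.000 bits.
Mean RT = a + bH = 330 + 120·2.000 = 570.00 ms.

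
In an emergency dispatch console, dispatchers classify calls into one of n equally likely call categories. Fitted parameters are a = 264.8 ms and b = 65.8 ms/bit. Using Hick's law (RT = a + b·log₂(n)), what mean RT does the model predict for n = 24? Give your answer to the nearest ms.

log₂(24) = 4.5850 bits, so RT = 264.8 + 65.8 × 4.5850 ≈ 566.491 ms.

566 ms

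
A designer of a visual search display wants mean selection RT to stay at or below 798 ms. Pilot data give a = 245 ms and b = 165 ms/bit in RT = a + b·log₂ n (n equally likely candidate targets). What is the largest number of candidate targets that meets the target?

165·log₂ n ≤ 798 − 245 = 553, giving log₂ n ≤ 3.3515 and n ≤ 10.207. The largest whole number is 10.

10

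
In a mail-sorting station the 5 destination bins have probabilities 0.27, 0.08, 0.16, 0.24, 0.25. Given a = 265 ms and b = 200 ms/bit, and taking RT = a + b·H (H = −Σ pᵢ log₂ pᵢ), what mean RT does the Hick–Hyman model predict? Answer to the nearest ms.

H = 0.27·log₂(1/0.27) + 0.08·log₂(1/0.08) + 0.16·log₂(1/0.16) + 0.24·log₂(1/0.24) + 0.25·log₂(1/0.25) = 2.2187 bits.
RT = 265 + 200 × 2.2187 = 708.74 ms.

709 ms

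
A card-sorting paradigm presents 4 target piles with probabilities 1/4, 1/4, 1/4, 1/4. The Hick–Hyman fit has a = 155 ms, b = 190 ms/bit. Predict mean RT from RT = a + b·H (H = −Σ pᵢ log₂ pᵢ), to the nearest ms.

535 ms

H = −Σ pᵢ log₂ pᵢ = 0.25·2 + 0.25·2 + 0.25·2 + 0.25·2 = 2.000 bits.
RT = 155 + 190 × 2.000 = 535.00 ms.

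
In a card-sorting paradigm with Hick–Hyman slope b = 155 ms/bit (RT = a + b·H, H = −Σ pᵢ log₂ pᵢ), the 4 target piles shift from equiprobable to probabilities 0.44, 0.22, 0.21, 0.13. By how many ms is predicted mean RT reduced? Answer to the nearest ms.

The RT saving is b·ΔH. Equiprobable H₀ = log₂(4) = 2.0000 bits; with the given probabilities H = 1.8572 bits.
b·(H₀ − H) = 155 × (2.0000 − 1.8572) = 22.14 ms.

22 ms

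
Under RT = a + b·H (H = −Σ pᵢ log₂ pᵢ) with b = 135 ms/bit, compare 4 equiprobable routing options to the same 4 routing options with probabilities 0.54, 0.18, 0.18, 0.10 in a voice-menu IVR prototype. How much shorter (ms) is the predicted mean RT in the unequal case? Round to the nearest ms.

40 ms

Equiprobable entropy H₀ = log₂ 4 = 2.0000 bits.
Skewed entropy H = −Σ pᵢ log₂ pᵢ = 1.7029 bits.
ΔRT = b·(H₀ − H) = 135 × 0.2971 = 40.12 ms.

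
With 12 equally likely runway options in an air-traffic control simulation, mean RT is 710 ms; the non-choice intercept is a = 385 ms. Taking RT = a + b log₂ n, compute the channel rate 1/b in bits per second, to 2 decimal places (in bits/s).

Choice component = 710 − 385 = 325 ms over log₂(12) = 3.5850 bits.
b = 325 / 3.5850 = 90.656 ms/bit, so 1/b = 11.031 bits/s.

11.03 bits/s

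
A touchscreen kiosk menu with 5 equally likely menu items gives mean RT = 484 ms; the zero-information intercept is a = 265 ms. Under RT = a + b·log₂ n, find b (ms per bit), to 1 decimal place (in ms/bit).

5 alternatives carry log₂ 5 = 2.3219 bits; the choice cost is 484 − 265 = 219 ms, so b = 219/2.3219 = 94.318 ms/bit.

94.3 ms/bit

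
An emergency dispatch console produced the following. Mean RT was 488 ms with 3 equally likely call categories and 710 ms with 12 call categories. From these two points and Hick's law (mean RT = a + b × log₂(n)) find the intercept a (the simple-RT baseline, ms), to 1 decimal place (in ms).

312.1 ms

b = (RT₂ − RT₁)/(log₂ n₂ − log₂ n₁) = (710 − 488)/(3.5850 − 1.5850) = 111.000 ms/bit.
Intercept: a = 488 − 111.000·log₂(3) = 312.069 ms.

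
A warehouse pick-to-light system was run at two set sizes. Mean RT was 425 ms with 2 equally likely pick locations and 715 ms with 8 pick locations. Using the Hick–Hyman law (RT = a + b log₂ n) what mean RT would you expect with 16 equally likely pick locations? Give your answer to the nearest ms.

RT is linear in log₂ n, so two points fix the line:
  b = (715 − 425) / (log₂ 8 − log₂ 2) = 290 / (3 − 1) = 145 ms/bit
  a = 425 − 145 × 1 = 280 ms
Then RT(16) = 280 + 145 × log₂ 16 = 280 + 145 × 4 ≈ 860.000 ms.

860 ms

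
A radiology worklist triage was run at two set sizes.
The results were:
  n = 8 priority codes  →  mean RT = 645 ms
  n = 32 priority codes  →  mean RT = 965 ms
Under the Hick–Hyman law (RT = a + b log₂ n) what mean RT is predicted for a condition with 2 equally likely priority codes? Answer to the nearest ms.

RT is linear in log₂ n, so two points fix the line:
  b = (965 − 645) / (log₂ 32 − log₂ 8) = 320 / (5 − 3) = 160 ms/bit
  a = 645 − 160 × 3 = 165 ms
Then RT(2) = 165 + 160 × log₂ 2 = 165 + 160 × 1 ≈ 325.000 ms.

325 ms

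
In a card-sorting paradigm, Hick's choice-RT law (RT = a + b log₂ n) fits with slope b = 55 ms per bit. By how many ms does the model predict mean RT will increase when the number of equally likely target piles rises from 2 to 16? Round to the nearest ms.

165 ms

Only the slope matters, since a is common to both: ΔRT = b·log₂(n₂/n₁).
log₂(16) − log₂(2) = log₂(16/2) = log₂(8) = 3.
ΔRT = 55 × 3.0000 = 165.000 ms.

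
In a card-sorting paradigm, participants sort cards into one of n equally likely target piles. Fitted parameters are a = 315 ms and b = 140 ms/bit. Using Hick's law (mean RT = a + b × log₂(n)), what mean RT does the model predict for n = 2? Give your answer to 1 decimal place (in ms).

log₂(2) = 1 bits, so RT = 315 + 140 × 1 ≈ 455.000 ms.

455.0 ms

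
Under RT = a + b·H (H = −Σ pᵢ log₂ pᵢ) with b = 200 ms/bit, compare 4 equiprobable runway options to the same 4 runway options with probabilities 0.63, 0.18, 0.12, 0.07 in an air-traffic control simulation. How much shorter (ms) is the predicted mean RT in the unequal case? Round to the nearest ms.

100 ms

Equiprobable entropy H₀ = log₂ 4 = 2.0000 bits.
Skewed entropy H = −Σ pᵢ log₂ pᵢ = 1.5009 bits.
ΔRT = b·(H₀ − H) = 200 × 0.4991 = 99.83 ms.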